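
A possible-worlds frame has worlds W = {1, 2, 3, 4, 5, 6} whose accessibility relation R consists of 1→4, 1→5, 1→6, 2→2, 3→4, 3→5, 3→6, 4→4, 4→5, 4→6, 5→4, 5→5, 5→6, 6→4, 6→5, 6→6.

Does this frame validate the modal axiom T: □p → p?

The schema T characterises exactly the reflexive frames.
Reflexive: no — 1 is not related to itself.

No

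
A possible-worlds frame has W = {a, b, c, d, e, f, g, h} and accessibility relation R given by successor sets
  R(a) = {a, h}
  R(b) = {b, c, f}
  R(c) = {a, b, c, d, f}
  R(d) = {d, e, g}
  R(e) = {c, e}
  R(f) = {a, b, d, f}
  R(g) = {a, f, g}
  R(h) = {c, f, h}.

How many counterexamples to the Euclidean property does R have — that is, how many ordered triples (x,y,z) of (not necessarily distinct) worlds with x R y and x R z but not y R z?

Enumerating: (a,h,a), (b,f,c), (c,a,b), (c,a,c), (c,a,d), (c,a,f), (c,b,a), (c,b,d), (c,d,a), (c,d,b), (c,d,c), (c,d,f), … and 20 more.
Total: 32.

32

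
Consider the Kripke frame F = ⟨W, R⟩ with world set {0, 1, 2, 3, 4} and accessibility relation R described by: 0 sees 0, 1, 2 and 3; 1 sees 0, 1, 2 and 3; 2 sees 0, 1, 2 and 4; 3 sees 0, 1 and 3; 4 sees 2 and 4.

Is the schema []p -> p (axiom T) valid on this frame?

Yes

By correspondence theory, T is valid on a frame iff R is reflexive.
Reflexive: yes — every world is R-related to itself.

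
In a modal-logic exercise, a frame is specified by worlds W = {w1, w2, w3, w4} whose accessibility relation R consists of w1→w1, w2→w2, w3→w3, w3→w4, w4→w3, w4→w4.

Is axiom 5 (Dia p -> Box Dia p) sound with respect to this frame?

By correspondence theory, 5 is valid on a frame iff R is Euclidean.
Euclidean: yes — any two successors of a common world are R-related.

Yes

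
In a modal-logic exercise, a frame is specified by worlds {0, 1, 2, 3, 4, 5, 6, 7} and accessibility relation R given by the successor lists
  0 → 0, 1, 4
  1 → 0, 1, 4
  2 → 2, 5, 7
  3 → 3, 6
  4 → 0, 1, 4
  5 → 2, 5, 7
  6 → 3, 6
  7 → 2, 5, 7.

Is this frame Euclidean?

Euclidean: yes — any two successors of a common world are R-related.

Yes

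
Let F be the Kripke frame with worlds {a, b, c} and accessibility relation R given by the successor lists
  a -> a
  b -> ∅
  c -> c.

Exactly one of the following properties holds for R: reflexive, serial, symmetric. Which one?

Reflexive: no — b is not related to itself.
Serial: no — b has no R-successor.
Symmetric: yes — every pair in R has its reverse in R.
Only symmetric holds.

symmetric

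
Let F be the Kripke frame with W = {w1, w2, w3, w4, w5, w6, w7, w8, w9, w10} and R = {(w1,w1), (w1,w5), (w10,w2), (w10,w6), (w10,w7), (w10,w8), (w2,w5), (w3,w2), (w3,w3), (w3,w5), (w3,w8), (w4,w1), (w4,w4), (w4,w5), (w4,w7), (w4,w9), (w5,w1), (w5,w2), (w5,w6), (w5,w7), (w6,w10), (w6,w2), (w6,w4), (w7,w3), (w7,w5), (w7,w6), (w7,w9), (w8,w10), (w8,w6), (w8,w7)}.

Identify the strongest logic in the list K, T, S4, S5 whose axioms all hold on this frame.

K

Reflexive (axiom T): no — w2 is not related to itself.
Transitive (axiom 4): no — w1 R w5 and w5 R w2, but not w1 R w2.
Euclidean (axiom 5): no — w10 R w2 and w10 R w6, but not w2 R w6.
So F validates K; T would additionally require R to be reflexive. The strongest is K.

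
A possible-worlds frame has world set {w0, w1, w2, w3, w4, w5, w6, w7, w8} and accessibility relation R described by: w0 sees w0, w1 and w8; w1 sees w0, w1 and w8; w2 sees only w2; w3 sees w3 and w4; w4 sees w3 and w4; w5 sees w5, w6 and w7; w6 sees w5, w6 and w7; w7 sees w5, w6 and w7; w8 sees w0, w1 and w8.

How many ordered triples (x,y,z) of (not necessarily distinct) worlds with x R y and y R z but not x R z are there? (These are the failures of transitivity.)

0

R is transitive; there are no such tuples.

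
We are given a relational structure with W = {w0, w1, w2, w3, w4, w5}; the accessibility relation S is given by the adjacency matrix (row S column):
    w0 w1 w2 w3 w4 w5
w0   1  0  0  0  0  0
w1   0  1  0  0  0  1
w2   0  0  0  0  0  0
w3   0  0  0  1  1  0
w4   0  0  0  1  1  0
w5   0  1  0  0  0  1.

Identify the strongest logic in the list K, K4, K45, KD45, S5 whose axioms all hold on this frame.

Transitive (axiom 4): yes — every two-step S-path is closed by a direct edge.
Euclidean (axiom 5): yes — any two successors of a common world are S-related.
Serial (axiom D): no — w2 has no S-successor.
Reflexive (axiom T): no — w2 is not related to itself.
So F validates K, K4, K45; KD45 would additionally require S to be serial. The strongest is K45.

K45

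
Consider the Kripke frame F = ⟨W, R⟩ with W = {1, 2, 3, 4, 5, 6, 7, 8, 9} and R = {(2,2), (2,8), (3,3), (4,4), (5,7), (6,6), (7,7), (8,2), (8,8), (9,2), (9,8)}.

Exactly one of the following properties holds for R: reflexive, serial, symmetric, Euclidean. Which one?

Euclidean

Reflexive: no — 1 is not related to itself.
Serial: no — 1 has no R-successor.
Symmetric: no — 5 R 7 but not 7 R 5.
Euclidean: yes — any two successors of a common world are R-related.
Only Euclidean holds.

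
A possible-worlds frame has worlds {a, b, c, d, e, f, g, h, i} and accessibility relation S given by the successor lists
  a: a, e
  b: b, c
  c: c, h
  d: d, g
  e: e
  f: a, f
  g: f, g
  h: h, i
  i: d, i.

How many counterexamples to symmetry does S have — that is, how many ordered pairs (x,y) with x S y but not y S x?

Enumerating: (a,e), (b,c), (c,h), (d,g), (f,a), (g,f), (h,i), (i,d).

8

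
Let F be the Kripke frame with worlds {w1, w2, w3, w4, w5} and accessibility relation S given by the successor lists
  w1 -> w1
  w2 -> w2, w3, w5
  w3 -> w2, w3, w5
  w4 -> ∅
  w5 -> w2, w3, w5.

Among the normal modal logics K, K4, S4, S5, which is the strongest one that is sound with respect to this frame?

Transitive (axiom 4): yes — every two-step S-path is closed by a direct edge.
Reflexive (axiom T): no — w4 is not related to itself.
Euclidean (axiom 5): yes — any two successors of a common world are S-related.
So F validates K, K4; S4 would additionally require S to be reflexive. The strongest is K4.

K4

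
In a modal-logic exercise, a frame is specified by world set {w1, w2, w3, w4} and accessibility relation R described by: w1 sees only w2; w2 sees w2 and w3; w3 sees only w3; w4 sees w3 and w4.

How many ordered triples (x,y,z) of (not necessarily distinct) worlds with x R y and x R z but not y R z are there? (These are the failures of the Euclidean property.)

2

Enumerating: (w2,w3,w2), (w4,w3,w4).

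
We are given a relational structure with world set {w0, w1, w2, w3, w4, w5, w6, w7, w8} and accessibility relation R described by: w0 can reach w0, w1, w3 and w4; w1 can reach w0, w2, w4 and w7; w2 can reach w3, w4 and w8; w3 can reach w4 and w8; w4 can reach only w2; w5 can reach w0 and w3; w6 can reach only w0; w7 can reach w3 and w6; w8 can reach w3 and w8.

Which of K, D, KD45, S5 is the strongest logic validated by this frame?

D

Serial (axiom D): yes — every world has a successor (e.g. w0 R w0).
Euclidean (axiom 5): no — w0 R w1 and w0 R w3, but not w1 R w3.
Transitive (axiom 4): no — w0 R w1 and w1 R w2, but not w0 R w2.
Reflexive (axiom T): no — w1 is not related to itself.
So F validates K, D; KD45 would additionally require R to be Euclidean and transitive. The strongest is D.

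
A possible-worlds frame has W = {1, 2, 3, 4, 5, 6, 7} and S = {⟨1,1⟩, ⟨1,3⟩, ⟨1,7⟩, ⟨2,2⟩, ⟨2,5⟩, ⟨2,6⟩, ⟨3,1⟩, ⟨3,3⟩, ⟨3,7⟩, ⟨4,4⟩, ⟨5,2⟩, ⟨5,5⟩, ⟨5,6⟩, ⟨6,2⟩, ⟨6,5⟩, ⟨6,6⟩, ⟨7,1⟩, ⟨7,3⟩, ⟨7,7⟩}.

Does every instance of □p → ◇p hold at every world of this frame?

Axiom D corresponds to the accessibility relation being serial.
Serial: yes — every world has a successor (e.g. 1 S 1).

Yes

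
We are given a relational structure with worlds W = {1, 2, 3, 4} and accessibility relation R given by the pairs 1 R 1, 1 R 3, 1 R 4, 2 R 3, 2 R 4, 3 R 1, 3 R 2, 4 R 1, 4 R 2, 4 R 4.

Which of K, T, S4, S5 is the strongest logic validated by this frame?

Reflexive (axiom T): no — 2 is not related to itself.
Transitive (axiom 4): no — 1 R 3 and 3 R 2, but not 1 R 2.
Euclidean (axiom 5): no — 1 R 3 and 1 R 4, but not 3 R 4.
So F validates K; T would additionally require R to be reflexive. The strongest is K.

K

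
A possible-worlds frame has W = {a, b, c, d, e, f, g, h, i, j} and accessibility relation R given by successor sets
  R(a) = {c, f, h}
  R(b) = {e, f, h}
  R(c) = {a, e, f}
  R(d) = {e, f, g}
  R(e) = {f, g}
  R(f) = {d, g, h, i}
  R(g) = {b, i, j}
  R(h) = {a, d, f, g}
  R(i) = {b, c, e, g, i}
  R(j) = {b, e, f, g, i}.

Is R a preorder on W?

Reflexive: no — a is not related to itself.
Transitive: no — a R c and c R e, but not a R e.
So R is not a preorder.

No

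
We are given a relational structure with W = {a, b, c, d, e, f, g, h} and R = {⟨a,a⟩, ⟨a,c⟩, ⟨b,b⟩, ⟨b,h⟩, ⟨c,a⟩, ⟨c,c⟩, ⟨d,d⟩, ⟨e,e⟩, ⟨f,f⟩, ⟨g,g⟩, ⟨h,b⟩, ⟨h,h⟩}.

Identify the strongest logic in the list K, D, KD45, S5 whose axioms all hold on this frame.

Serial (axiom D): yes — every world has a successor (e.g. a R a).
Euclidean (axiom 5): yes — any two successors of a common world are R-related.
Transitive (axiom 4): yes — every two-step R-path is closed by a direct edge.
Reflexive (axiom T): yes — every world is R-related to itself.
So F validates K, D, KD45, S5. The strongest is S5.

S5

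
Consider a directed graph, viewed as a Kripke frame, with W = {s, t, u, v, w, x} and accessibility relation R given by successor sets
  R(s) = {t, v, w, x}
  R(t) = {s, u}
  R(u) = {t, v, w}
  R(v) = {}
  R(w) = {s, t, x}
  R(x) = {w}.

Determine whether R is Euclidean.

Euclidean: no — s R t and s R v, but not t R v.

No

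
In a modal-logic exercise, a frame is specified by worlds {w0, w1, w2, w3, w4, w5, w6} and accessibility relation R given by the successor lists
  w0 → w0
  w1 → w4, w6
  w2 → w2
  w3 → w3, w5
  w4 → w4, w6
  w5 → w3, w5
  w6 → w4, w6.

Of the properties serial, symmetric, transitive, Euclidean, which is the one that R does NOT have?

symmetric

Serial: yes — every world has a successor (e.g. w0 R w0).
Symmetric: no — w1 R w4 but not w4 R w1.
Transitive: yes — every two-step R-path is closed by a direct edge.
Euclidean: yes — any two successors of a common world are R-related.
Only symmetric fails.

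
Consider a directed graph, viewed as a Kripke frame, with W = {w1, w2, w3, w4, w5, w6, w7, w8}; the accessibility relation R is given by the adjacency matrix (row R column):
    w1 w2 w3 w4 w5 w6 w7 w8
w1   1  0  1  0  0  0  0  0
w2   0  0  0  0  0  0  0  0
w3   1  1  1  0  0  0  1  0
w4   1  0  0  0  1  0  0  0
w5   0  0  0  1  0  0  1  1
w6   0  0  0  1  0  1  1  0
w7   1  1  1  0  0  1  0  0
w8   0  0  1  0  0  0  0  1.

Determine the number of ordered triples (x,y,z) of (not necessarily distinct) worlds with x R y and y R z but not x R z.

25

Enumerating: (w1,w3,w2), (w1,w3,w7), (w3,w7,w6), (w4,w1,w3), (w4,w5,w4), (w4,w5,w7), (w4,w5,w8), (w5,w4,w1), (w5,w4,w5), (w5,w7,w1), (w5,w7,w2), (w5,w7,w3), … and 13 more.
Total: 25.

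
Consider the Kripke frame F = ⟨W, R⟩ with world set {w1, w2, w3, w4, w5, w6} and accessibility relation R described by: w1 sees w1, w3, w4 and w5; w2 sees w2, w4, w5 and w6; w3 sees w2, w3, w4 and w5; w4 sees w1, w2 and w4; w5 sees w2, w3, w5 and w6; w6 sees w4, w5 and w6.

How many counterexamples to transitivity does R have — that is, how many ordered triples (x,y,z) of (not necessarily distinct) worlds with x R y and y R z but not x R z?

20

Enumerating: (w1,w3,w2), (w1,w4,w2), (w1,w5,w2), (w1,w5,w6), (w2,w4,w1), (w2,w5,w3), (w3,w2,w6), (w3,w4,w1), (w3,w5,w6), (w4,w1,w3), (w4,w1,w5), (w4,w2,w5), … and 8 more.
Total: 20.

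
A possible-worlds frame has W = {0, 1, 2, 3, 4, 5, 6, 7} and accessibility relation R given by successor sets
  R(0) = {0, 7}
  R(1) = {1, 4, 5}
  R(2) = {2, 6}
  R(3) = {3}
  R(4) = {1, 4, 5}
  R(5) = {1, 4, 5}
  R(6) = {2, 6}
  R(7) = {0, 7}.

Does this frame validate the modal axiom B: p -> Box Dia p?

Yes

By correspondence theory, B is valid on a frame iff R is symmetric.
Symmetric: yes — every pair in R has its reverse in R.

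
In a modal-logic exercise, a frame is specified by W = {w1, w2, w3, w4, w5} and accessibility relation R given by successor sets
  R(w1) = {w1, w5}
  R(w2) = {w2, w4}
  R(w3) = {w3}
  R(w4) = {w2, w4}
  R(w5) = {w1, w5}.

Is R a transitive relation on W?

Yes

Transitive: yes — every two-step R-path is closed by a direct edge.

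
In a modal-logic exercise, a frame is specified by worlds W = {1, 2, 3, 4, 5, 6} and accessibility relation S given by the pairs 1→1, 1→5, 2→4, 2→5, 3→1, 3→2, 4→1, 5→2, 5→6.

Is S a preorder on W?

Reflexive: no — 2 is not related to itself.
Transitive: no — 1 S 5 and 5 S 2, but not 1 S 2.
So S is not a preorder.

No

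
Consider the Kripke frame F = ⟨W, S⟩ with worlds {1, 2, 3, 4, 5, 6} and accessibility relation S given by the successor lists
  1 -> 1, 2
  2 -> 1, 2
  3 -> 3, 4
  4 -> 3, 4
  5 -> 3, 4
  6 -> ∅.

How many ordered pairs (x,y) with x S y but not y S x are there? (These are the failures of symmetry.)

2

Enumerating: (5,3), (5,4).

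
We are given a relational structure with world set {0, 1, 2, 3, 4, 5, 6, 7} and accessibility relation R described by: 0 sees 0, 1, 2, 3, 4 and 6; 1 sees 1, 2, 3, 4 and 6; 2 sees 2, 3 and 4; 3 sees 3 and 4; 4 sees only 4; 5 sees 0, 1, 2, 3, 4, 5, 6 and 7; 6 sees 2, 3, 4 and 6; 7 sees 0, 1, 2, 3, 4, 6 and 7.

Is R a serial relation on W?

Yes

Serial: yes — every world has a successor (e.g. 0 R 0).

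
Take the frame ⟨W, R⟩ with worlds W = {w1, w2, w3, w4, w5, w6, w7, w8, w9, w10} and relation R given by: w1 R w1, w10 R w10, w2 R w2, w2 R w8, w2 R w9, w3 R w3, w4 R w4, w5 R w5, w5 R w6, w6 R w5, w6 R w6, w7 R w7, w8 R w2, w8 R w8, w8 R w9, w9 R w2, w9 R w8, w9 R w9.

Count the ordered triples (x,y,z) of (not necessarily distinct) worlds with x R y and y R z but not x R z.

R is transitive; there are no such tuples.

0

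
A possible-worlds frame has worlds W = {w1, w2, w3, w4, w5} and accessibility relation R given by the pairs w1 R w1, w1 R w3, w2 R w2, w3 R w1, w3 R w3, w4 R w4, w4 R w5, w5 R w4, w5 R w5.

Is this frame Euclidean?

Euclidean: yes — any two successors of a common world are R-related.

Yes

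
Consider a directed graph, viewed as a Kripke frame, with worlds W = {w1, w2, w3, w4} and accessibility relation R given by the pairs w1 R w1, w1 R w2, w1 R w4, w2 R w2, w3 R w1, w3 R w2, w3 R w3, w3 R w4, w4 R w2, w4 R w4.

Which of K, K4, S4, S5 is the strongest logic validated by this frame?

S4

Transitive (axiom 4): yes — every two-step R-path is closed by a direct edge.
Reflexive (axiom T): yes — every world is R-related to itself.
Euclidean (axiom 5): no — w1 R w2 and w1 R w4, but not w2 R w4.
So F validates K, K4, S4; S5 would additionally require R to be Euclidean. The strongest is S4.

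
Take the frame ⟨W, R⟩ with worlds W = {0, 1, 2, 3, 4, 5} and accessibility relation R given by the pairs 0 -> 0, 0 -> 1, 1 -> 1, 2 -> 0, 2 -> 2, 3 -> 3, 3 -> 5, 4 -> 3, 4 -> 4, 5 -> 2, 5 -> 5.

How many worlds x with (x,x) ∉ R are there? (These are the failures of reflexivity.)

R is reflexive; there are no such worlds.

0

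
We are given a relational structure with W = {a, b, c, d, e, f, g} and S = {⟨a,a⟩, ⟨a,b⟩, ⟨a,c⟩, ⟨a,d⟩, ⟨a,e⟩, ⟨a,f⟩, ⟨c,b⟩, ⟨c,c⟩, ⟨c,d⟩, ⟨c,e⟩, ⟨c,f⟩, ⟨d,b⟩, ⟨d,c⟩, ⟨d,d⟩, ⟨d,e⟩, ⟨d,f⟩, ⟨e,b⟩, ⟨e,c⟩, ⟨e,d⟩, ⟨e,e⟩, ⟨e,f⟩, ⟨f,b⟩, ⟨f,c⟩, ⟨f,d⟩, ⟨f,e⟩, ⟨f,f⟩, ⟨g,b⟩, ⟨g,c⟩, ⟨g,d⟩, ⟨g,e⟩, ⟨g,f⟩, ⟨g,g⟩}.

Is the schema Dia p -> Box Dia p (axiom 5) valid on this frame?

No

The schema 5 characterises exactly the Euclidean frames.
Euclidean: no — a S b and a S c, but not b S c.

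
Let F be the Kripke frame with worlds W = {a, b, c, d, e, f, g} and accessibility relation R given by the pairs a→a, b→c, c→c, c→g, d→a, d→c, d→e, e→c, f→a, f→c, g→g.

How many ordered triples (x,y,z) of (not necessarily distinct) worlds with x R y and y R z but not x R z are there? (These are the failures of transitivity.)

Enumerating: (b,c,g), (d,c,g), (e,c,g), (f,c,g).

4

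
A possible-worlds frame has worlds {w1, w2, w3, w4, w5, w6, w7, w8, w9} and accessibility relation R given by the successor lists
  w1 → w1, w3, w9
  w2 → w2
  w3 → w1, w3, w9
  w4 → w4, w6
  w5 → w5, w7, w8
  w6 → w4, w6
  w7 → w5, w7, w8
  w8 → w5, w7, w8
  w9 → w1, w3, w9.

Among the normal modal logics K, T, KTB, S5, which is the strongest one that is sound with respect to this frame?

Reflexive (axiom T): yes — every world is R-related to itself.
Symmetric (axiom B): yes — every pair in R has its reverse in R.
Euclidean (axiom 5): yes — any two successors of a common world are R-related.
So F validates K, T, KTB, S5. The strongest is S5.

S5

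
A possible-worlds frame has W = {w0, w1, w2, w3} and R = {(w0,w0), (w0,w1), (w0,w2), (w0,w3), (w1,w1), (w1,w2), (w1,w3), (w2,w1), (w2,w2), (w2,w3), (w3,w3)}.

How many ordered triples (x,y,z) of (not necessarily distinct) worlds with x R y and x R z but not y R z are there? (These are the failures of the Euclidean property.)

Enumerating: (w0,w1,w0), (w0,w2,w0), (w0,w3,w0), (w0,w3,w1), (w0,w3,w2), (w1,w3,w1), (w1,w3,w2), (w2,w3,w1), (w2,w3,w2).

9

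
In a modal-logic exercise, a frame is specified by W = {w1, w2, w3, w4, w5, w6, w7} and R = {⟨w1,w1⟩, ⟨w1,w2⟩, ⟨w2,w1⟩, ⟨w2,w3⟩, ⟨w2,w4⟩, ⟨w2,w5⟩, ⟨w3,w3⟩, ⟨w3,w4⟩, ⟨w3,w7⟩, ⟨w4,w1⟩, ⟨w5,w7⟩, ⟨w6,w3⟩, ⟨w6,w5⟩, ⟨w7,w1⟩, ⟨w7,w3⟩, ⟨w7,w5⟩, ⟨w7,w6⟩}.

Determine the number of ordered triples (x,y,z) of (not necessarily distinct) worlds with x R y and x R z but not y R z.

Enumerating: (w1,w2,w2), (w2,w1,w3), (w2,w1,w4), (w2,w1,w5), (w2,w3,w1), (w2,w3,w5), (w2,w4,w3), (w2,w4,w4), (w2,w4,w5), (w2,w5,w1), (w2,w5,w3), (w2,w5,w4), … and 22 more.
Total: 34.

34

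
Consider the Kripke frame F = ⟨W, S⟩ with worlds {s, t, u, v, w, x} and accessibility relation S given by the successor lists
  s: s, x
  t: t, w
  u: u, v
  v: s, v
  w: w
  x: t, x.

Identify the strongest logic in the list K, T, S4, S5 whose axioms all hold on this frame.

T

Reflexive (axiom T): yes — every world is S-related to itself.
Transitive (axiom 4): no — s S x and x S t, but not s S t.
Euclidean (axiom 5): no — s S x and s S s, but not x S s.
So F validates K, T; S4 would additionally require S to be transitive. The strongest is T.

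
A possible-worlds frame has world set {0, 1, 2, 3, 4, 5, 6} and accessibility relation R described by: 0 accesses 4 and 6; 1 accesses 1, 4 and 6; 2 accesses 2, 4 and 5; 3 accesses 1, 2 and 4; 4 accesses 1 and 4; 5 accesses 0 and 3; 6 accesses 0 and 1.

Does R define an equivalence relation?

No

Reflexive: no — 0 is not related to itself.
Symmetric: no — 0 R 4 but not 4 R 0.
Transitive: no — 0 R 4 and 4 R 1, but not 0 R 1.
So R is not an equivalence relation.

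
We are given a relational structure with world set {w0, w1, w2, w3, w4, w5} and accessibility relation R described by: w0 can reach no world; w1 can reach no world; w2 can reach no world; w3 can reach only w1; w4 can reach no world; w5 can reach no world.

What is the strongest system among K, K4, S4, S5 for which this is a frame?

K4

Transitive (axiom 4): yes — every two-step R-path is closed by a direct edge.
Reflexive (axiom T): no — w0 is not related to itself.
Euclidean (axiom 5): no — w3 R w1 and w3 R w1, but not w1 R w1.
So F validates K, K4; S4 would additionally require R to be reflexive. The strongest is K4.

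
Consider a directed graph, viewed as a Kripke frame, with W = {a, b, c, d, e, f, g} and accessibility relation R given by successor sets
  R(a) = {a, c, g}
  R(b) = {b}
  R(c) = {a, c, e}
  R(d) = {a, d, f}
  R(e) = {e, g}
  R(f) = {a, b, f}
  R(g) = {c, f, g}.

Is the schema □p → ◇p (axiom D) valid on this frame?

Yes

By correspondence theory, D is valid on a frame iff R is serial.
Serial: yes — every world has a successor (e.g. a R a).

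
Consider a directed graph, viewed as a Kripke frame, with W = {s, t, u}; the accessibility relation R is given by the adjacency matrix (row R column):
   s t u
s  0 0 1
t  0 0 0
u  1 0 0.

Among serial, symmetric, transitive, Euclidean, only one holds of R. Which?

symmetric

Serial: no — t has no R-successor.
Symmetric: yes — every pair in R has its reverse in R.
Transitive: no — s R u and u R s, but not s R s.
Euclidean: no — s R u and s R u, but not u R u.
Only symmetric holds.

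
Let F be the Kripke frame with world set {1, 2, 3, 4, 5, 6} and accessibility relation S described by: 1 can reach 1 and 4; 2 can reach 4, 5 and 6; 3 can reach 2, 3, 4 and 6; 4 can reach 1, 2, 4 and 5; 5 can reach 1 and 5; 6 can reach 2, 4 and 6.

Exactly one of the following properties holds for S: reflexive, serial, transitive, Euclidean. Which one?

serial

Reflexive: no — 2 is not related to itself.
Serial: yes — every world has a successor (e.g. 1 S 1).
Transitive: no — 1 S 4 and 4 S 2, but not 1 S 2.
Euclidean: no — 2 S 4 and 2 S 6, but not 4 S 6.
Only serial holds.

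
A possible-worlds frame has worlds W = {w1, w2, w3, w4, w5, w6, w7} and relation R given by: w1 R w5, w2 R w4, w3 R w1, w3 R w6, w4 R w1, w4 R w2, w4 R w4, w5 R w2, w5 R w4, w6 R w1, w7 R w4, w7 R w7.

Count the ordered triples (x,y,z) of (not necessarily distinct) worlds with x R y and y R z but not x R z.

Enumerating: (w1,w5,w2), (w1,w5,w4), (w2,w4,w1), (w2,w4,w2), (w3,w1,w5), (w4,w1,w5), (w5,w4,w1), (w6,w1,w5), (w7,w4,w1), (w7,w4,w2).

10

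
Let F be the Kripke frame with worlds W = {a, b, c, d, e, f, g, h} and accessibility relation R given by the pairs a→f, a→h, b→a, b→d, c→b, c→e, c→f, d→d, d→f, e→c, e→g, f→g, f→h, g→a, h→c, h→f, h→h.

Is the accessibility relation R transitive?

Transitive: no — a R f and f R g, but not a R g.

No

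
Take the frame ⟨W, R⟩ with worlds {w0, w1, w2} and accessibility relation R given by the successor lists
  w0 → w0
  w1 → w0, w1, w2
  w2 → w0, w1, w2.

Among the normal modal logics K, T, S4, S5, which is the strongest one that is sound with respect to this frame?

Reflexive (axiom T): yes — every world is R-related to itself.
Transitive (axiom 4): yes — every two-step R-path is closed by a direct edge.
Euclidean (axiom 5): no — w1 R w0 and w1 R w2, but not w0 R w2.
So F validates K, T, S4; S5 would additionally require R to be Euclidean. The strongest is S4.

S4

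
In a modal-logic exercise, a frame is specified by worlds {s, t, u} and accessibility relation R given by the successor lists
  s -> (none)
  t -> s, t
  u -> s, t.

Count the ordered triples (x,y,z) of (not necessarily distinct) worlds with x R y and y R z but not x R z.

R is transitive; there are no such tuples.

0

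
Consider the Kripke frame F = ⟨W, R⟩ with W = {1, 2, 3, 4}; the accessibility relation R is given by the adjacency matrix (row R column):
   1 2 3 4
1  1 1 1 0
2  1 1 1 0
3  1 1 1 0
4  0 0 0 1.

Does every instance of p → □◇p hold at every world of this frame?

By correspondence theory, B is valid on a frame iff R is symmetric.
Symmetric: yes — every pair in R has its reverse in R.

Yes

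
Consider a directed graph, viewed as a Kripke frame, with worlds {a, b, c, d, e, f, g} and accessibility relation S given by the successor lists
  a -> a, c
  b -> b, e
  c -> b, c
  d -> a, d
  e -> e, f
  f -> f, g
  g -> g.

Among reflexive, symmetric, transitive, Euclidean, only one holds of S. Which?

reflexive

Reflexive: yes — every world is S-related to itself.
Symmetric: no — a S c but not c S a.
Transitive: no — a S c and c S b, but not a S b.
Euclidean: no — a S c and a S a, but not c S a.
Only reflexive holds.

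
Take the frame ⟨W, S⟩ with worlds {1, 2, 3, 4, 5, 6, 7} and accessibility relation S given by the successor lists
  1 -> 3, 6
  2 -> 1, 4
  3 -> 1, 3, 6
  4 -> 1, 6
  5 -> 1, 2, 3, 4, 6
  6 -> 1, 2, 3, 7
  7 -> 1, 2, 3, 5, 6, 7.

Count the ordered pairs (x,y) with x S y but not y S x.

14

Enumerating: (2,1), (2,4), (4,1), (4,6), (5,1), (5,2), (5,3), (5,4), (5,6), (6,2), (7,1), (7,2), (7,3), (7,5).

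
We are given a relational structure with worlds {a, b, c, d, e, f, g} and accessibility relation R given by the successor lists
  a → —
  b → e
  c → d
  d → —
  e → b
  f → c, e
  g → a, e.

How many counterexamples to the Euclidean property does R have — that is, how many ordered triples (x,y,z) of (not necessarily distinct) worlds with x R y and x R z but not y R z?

Enumerating: (b,e,e), (c,d,d), (e,b,b), (f,c,c), (f,c,e), (f,e,c), (f,e,e), (g,a,a), (g,a,e), (g,e,a), (g,e,e).

11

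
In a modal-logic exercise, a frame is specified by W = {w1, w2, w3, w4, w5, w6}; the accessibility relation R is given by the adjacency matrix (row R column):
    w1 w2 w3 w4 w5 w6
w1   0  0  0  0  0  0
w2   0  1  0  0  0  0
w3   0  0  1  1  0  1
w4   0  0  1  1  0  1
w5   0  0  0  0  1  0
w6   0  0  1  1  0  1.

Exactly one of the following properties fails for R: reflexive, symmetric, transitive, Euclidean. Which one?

Reflexive: no — w1 is not related to itself.
Symmetric: yes — every pair in R has its reverse in R.
Transitive: yes — every two-step R-path is closed by a direct edge.
Euclidean: yes — any two successors of a common world are R-related.
Only reflexive fails.

reflexive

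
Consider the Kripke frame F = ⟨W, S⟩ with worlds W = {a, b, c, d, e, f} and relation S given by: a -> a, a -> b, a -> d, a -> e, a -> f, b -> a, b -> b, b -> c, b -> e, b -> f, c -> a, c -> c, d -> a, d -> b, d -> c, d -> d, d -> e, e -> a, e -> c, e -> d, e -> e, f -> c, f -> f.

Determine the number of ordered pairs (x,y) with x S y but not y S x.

9

Enumerating: (a,f), (b,c), (b,e), (b,f), (c,a), (d,b), (d,c), (e,c), (f,c).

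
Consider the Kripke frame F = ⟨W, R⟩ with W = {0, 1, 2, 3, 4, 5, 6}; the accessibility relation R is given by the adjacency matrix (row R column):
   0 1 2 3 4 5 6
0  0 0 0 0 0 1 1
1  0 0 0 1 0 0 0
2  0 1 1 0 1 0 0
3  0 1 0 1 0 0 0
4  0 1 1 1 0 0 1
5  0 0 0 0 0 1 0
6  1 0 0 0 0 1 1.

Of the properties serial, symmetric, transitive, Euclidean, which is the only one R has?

serial

Serial: yes — every world has a successor (e.g. 0 R 5).
Symmetric: no — 0 R 5 but not 5 R 0.
Transitive: no — 2 R 1 and 1 R 3, but not 2 R 3.
Euclidean: no — 0 R 5 and 0 R 6, but not 5 R 6.
Only serial holds.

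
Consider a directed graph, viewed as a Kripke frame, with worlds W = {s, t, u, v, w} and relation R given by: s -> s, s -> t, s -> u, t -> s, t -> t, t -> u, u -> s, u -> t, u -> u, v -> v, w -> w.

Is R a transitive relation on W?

Yes

Transitive: yes — every two-step R-path is closed by a direct edge.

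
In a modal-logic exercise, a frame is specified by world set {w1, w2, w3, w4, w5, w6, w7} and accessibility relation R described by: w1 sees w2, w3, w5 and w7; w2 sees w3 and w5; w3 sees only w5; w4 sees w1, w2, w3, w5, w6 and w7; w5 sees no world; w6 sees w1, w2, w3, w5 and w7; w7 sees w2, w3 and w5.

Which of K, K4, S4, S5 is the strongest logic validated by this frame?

K4

Transitive (axiom 4): yes — every two-step R-path is closed by a direct edge.
Reflexive (axiom T): no — w1 is not related to itself.
Euclidean (axiom 5): no — w1 R w2 and w1 R w7, but not w2 R w7.
So F validates K, K4; S4 would additionally require R to be reflexive. The strongest is K4.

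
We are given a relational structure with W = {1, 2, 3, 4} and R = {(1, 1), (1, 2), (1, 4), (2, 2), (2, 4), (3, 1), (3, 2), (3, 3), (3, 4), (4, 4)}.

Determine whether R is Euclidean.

No

Euclidean: no — 1 R 4 and 1 R 2, but not 4 R 2.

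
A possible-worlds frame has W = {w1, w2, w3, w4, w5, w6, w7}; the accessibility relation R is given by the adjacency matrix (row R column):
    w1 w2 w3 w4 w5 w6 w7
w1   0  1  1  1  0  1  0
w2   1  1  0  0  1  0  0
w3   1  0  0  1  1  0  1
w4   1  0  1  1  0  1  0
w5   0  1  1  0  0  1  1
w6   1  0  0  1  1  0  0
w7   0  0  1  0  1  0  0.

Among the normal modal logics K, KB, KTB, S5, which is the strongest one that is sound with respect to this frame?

KB

Symmetric (axiom B): yes — every pair in R has its reverse in R.
Reflexive (axiom T): no — w1 is not related to itself.
Euclidean (axiom 5): no — w1 R w2 and w1 R w3, but not w2 R w3.
So F validates K, KB; KTB would additionally require R to be reflexive. The strongest is KB.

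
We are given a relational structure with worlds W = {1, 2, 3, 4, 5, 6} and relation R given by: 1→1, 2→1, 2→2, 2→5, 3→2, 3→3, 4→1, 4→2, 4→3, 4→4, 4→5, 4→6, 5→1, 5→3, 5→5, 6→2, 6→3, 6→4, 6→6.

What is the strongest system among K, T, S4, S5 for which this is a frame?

Reflexive (axiom T): yes — every world is R-related to itself.
Transitive (axiom 4): no — 2 R 5 and 5 R 3, but not 2 R 3.
Euclidean (axiom 5): no — 2 R 1 and 2 R 5, but not 1 R 5.
So F validates K, T; S4 would additionally require R to be transitive. The strongest is T.

T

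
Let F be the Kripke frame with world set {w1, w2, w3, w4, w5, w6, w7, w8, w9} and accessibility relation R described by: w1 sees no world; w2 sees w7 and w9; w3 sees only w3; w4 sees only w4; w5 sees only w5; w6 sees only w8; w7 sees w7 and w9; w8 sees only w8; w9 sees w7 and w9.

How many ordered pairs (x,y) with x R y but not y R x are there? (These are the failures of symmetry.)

Enumerating: (w2,w7), (w2,w9), (w6,w8).

3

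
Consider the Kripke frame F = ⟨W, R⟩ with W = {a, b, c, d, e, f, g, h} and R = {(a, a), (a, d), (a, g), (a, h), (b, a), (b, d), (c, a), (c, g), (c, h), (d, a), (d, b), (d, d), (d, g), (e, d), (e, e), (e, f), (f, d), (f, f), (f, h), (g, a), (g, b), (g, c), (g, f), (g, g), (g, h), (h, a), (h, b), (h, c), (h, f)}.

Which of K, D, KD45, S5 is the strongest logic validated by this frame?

Serial (axiom D): yes — every world has a successor (e.g. a R a).
Euclidean (axiom 5): no — a R d and a R h, but not d R h.
Transitive (axiom 4): no — a R d and d R b, but not a R b.
Reflexive (axiom T): no — b is not related to itself.
So F validates K, D; KD45 would additionally require R to be Euclidean and transitive. The strongest is D.

D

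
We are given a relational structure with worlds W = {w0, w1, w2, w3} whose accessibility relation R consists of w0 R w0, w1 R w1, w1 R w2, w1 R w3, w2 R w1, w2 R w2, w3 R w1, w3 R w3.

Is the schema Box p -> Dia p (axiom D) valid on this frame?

The schema D characterises exactly the serial frames.
Serial: yes — every world has a successor (e.g. w0 R w0).

Yes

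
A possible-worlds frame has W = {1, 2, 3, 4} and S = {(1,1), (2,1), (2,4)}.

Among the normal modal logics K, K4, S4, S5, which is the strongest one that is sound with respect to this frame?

K4

Transitive (axiom 4): yes — every two-step S-path is closed by a direct edge.
Reflexive (axiom T): no — 2 is not related to itself.
Euclidean (axiom 5): no — 2 S 1 and 2 S 4, but not 1 S 4.
So F validates K, K4; S4 would additionally require S to be reflexive. The strongest is K4.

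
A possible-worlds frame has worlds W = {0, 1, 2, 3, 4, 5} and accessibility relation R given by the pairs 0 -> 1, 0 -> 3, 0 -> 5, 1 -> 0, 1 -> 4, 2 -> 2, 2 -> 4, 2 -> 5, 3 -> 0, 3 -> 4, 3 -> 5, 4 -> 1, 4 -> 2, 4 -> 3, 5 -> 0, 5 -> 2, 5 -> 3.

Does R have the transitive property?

Transitive: no — 0 R 1 and 1 R 4, but not 0 R 4.

No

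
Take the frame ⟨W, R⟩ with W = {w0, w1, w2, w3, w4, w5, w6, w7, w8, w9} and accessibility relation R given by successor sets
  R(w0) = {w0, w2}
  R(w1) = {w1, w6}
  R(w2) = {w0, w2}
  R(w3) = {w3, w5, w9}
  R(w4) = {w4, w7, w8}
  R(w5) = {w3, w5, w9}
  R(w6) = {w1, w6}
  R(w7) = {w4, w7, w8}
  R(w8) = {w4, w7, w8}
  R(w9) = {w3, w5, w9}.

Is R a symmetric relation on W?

Yes

Symmetric: yes — every pair in R has its reverse in R.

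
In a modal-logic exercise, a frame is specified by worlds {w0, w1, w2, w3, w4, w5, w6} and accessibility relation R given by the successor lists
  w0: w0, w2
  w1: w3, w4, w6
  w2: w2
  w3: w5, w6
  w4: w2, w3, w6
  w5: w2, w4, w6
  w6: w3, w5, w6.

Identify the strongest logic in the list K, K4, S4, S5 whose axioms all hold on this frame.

K

Transitive (axiom 4): no — w1 R w3 and w3 R w5, but not w1 R w5.
Reflexive (axiom T): no — w1 is not related to itself.
Euclidean (axiom 5): no — w1 R w3 and w1 R w4, but not w3 R w4.
So F validates K; K4 would additionally require R to be transitive. The strongest is K.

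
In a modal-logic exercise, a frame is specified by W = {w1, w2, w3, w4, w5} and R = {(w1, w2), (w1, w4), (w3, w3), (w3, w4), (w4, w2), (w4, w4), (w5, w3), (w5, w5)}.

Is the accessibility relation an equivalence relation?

Reflexive: no — w1 is not related to itself.
Symmetric: no — w1 R w2 but not w2 R w1.
Transitive: no — w3 R w4 and w4 R w2, but not w3 R w2.
So R is not an equivalence relation.

No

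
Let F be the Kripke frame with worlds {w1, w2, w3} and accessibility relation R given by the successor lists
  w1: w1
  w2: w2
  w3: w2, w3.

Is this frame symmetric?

No

Symmetric: no — w3 R w2 but not w2 R w3.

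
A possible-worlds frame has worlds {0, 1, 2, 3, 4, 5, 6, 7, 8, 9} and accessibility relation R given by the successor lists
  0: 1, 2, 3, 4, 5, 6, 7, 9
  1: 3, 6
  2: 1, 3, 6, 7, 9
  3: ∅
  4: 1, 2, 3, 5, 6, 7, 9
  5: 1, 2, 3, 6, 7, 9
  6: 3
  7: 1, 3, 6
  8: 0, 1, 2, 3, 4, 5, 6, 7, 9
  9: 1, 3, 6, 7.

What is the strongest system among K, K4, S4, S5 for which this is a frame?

K4

Transitive (axiom 4): yes — every two-step R-path is closed by a direct edge.
Reflexive (axiom T): no — 0 is not related to itself.
Euclidean (axiom 5): no — 0 R 1 and 0 R 2, but not 1 R 2.
So F validates K, K4; S4 would additionally require R to be reflexive. The strongest is K4.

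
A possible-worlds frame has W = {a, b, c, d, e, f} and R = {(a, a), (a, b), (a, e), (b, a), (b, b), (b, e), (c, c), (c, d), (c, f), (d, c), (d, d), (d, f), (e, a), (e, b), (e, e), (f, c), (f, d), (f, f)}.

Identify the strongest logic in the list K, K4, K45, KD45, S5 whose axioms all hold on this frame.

S5

Transitive (axiom 4): yes — every two-step R-path is closed by a direct edge.
Euclidean (axiom 5): yes — any two successors of a common world are R-related.
Serial (axiom D): yes — every world has a successor (e.g. a R a).
Reflexive (axiom T): yes — every world is R-related to itself.
So F validates K, K4, K45, KD45, S5. The strongest is S5.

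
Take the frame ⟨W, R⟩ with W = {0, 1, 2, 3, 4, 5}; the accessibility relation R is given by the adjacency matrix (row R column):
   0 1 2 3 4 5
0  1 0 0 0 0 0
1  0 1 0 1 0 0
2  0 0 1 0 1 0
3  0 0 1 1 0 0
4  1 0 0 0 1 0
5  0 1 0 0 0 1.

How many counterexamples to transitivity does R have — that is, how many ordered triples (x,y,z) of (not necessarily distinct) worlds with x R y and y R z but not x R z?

Enumerating: (1,3,2), (2,4,0), (3,2,4), (5,1,3).

4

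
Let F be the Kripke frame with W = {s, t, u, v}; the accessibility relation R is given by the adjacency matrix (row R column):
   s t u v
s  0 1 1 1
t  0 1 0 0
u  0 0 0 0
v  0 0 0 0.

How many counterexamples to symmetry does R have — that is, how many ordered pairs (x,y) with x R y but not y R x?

3

Enumerating: (s,t), (s,u), (s,v).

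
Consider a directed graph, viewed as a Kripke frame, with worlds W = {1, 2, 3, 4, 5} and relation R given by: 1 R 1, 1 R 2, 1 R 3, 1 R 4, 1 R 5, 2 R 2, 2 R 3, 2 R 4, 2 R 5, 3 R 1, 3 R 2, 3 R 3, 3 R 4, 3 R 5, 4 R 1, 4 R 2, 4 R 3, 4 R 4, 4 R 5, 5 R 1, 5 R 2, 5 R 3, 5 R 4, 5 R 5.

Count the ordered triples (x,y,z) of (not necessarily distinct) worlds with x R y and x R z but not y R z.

4

Enumerating: (1,2,1), (3,2,1), (4,2,1), (5,2,1).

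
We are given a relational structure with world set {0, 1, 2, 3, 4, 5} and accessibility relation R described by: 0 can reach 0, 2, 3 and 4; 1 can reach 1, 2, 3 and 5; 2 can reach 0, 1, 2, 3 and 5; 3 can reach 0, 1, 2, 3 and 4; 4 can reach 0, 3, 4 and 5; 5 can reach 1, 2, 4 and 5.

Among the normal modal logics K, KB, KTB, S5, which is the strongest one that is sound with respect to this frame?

KTB

Symmetric (axiom B): yes — every pair in R has its reverse in R.
Reflexive (axiom T): yes — every world is R-related to itself.
Euclidean (axiom 5): no — 0 R 2 and 0 R 4, but not 2 R 4.
So F validates K, KB, KTB; S5 would additionally require R to be Euclidean. The strongest is KTB.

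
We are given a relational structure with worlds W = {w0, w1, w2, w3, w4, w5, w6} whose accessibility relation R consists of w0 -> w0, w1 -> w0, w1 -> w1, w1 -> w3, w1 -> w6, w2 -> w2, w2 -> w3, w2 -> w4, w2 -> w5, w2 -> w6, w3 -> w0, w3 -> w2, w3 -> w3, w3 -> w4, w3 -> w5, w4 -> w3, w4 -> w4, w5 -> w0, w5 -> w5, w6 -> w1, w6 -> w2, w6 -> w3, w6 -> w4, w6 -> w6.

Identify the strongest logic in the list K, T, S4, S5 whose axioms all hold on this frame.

T

Reflexive (axiom T): yes — every world is R-related to itself.
Transitive (axiom 4): no — w1 R w3 and w3 R w2, but not w1 R w2.
Euclidean (axiom 5): no — w1 R w0 and w1 R w3, but not w0 R w3.
So F validates K, T; S4 would additionally require R to be transitive. The strongest is T.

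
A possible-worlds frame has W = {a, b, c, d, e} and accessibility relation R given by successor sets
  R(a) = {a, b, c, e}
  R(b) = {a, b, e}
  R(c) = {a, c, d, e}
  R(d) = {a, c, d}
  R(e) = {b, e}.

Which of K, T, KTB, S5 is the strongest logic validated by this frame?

T

Reflexive (axiom T): yes — every world is R-related to itself.
Symmetric (axiom B): no — a R e but not e R a.
Euclidean (axiom 5): no — a R b and a R c, but not b R c.
So F validates K, T; KTB would additionally require R to be symmetric. The strongest is T.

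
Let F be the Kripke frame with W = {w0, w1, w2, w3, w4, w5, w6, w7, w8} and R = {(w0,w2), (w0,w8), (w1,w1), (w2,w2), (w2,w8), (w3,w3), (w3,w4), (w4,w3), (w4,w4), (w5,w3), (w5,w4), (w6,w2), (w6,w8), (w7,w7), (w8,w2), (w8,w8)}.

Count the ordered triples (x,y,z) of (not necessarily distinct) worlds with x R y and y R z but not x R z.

0

R is transitive; there are no such tuples.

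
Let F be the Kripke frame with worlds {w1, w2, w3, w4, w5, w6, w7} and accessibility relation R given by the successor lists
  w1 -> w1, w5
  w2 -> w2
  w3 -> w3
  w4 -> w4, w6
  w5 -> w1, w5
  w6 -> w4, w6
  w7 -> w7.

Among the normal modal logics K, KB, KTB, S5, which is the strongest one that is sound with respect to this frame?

Symmetric (axiom B): yes — every pair in R has its reverse in R.
Reflexive (axiom T): yes — every world is R-related to itself.
Euclidean (axiom 5): yes — any two successors of a common world are R-related.
So F validates K, KB, KTB, S5. The strongest is S5.

S5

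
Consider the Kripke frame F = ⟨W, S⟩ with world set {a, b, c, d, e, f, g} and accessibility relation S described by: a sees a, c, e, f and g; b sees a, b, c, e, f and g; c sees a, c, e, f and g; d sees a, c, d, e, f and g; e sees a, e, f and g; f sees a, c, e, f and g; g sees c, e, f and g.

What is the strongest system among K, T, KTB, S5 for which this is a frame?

T

Reflexive (axiom T): yes — every world is S-related to itself.
Symmetric (axiom B): no — a S g but not g S a.
Euclidean (axiom 5): no — a S e and a S c, but not e S c.
So F validates K, T; KTB would additionally require S to be symmetric. The strongest is T.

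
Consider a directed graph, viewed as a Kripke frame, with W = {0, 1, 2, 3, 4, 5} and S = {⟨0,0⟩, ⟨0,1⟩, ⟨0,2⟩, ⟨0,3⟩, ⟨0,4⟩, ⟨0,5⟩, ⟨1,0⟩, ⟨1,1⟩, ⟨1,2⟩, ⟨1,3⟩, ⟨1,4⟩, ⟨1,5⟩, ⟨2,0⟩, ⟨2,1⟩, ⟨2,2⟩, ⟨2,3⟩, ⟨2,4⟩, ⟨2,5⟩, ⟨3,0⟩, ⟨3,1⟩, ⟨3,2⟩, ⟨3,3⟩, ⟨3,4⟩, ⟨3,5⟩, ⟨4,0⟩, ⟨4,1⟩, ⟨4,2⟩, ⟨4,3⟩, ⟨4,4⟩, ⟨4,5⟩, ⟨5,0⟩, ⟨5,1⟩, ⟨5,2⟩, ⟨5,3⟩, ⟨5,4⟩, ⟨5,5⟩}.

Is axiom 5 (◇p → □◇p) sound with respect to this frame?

Yes

The schema 5 characterises exactly the Euclidean frames.
Euclidean: yes — any two successors of a common world are S-related.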